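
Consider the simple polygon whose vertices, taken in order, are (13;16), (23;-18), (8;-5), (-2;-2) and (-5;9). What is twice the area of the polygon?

824

By the shoelace formula, twice the signed area is |[13·(-18) − 23·16] + [23·(-5) − 8·(-18)] + [8·(-2) − (-2)·(-5)] + [(-2)·9 − (-5)·(-2)] + [(-5)·16 − 13·9]| = 824, so the area is 412.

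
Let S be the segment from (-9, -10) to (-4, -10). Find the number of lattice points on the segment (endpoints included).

The number of lattice points on a segment between lattice points is gcd(|Δx|,|Δy|) + 1 = gcd(5,0) + 1 = 5 + 1 = 6.

6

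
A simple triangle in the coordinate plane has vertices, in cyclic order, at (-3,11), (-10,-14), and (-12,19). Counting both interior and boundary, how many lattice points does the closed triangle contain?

By the shoelace formula, twice the signed area is |[(-3)·(-14) − (-10)·11] + [(-10)·19 − (-12)·(-14)] + [(-12)·11 − (-3)·19]| = 281, so the area is 281/2.
Along each edge there are gcd(|Δx|,|Δy|)+1 lattice points, so counting each shared vertex once the boundary has gcd(7,25) + gcd(2,33) + gcd(9,8) = 1+1+1 = 3.
Pick's theorem gives I = A − B/2 + 1 = 281/2 − 3/2 + 1 = 140, so the closed region contains I + B = 140 + 3 = 143 lattice points.

143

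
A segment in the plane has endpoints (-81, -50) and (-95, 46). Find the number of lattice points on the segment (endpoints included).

3

The number of lattice points on a segment between lattice points is gcd(|Δx|,|Δy|) + 1 = gcd(14,96) + 1 = 2 + 1 = 3.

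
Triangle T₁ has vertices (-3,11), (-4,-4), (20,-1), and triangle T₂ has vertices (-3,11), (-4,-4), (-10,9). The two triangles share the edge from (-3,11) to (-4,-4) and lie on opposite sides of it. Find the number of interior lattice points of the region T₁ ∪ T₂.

The union is the simple quadrilateral with vertices (-3,11), (20,-1), (-4,-4), (-10,9) in order.
The shoelace formula gives twice the area as |((-3)·(-1) − 20·11) + (20·(-4) − (-4)·(-1)) + ((-4)·9 − (-10)·(-4)) + ((-10)·11 − (-3)·9)| = 460, so the area is 230.
Summing gcd(|Δx|,|Δy|) over the edges gives the boundary count: gcd(23,12) + gcd(24,3) + gcd(6,13) + gcd(7,2) = 1+3+1+1 = 6.
By Pick's theorem I = A − B/2 + 1 = 230 − 6/2 + 1 = 228.

228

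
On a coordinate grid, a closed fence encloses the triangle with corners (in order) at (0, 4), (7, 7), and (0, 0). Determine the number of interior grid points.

Using the shoelace formula, 2A = |(0·7 − 7·4) + (7·0 − 0·7) + (0·4 − 0·0)| = 28, so the area is 14.
The number of boundary lattice points is Σ gcd(|Δx|,|Δy|) = gcd(7,3) + gcd(7,7) + gcd(0,4) = 1+7+4 = 12.
By Pick's theorem A = I + B/2 − 1, so I = 14 − 12/2 + 1 = 9.

9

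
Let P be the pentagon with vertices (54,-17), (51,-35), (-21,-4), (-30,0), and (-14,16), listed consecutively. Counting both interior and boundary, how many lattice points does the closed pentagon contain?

By the shoelace formula, twice the signed area is |[54·(-35) − 51·(-17)] + [51·(-4) − (-21)·(-35)] + [(-21)·0 − (-30)·(-4)] + [(-30)·16 − (-14)·0] + [(-14)·(-17) − 54·16]| = 3188, so the area is 1594.
Along each edge there are gcd(|Δx|,|Δy|)+1 lattice points, so counting each shared vertex once the boundary has gcd(3,18) + gcd(72,31) + gcd(9,4) + gcd(16,16) + gcd(68,33) = 3+1+1+16+1 = 22.
Pick's theorem gives I = A − B/2 + 1 = 1594 − 22/2 + 1 = 1584, so the closed region contains I + B = 1584 + 22 = 1606 lattice points.

1606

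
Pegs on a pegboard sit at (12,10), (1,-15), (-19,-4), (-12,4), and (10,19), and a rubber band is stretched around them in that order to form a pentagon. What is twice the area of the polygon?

999

The shoelace formula gives twice the area as |(12·(-15) − 1·10) + (1·(-4) − (-19)·(-15)) + ((-19)·4 − (-12)·(-4)) + ((-12)·19 − 10·4) + (10·10 − 12·19)| = 999, so the area is 999/2.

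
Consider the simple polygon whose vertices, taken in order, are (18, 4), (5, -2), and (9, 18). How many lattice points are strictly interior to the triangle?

116

The shoelace formula gives twice the area as |(18·(-2) − 5·4) + (5·18 − 9·(-2)) + (9·4 − 18·18)| = 236, so the area is 118.
The number of boundary lattice points is Σ gcd(|Δx|,|Δy|) = gcd(13,6) + gcd(4,20) + gcd(9,14) = 1+4+1 = 6.
By Pick's theorem A = I + B/2 − 1, so I = 118 − 6/2 + 1 = 116.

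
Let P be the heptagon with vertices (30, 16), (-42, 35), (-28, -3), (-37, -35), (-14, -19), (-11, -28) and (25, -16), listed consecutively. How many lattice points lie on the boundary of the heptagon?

Along each edge there are gcd(|Δx|,|Δy|)+1 lattice points, so counting each shared vertex once the boundary has gcd(72,19) + gcd(14,38) + gcd(9,32) + gcd(23,16) + gcd(3,9) + gcd(36,12) + gcd(5,32) = 1+2+1+1+3+12+1 = 21.

21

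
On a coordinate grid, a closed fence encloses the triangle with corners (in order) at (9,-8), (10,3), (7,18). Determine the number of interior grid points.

22

The shoelace formula gives twice the area as |(9·3 − 10·(-8)) + (10·18 − 7·3) + (7·(-8) − 9·18)| = 48, so the area is 24.
Along each edge there are gcd(|Δx|,|Δy|)+1 lattice points, so counting each shared vertex once the boundary has gcd(1,11) + gcd(3,15) + gcd(2,26) = 1+3+2 = 6.
Pick's theorem gives I = A − B/2 + 1 = 24 − 6/2 + 1 = 22.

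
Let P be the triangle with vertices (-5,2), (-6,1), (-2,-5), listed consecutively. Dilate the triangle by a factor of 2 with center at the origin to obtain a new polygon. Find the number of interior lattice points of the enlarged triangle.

17

The shoelace formula gives twice the area as |[(-5)·1 − (-6)·2] + [(-6)·(-5) − (-2)·1] + [(-2)·2 − (-5)·(-5)]| = 10, so the area is 5.
Summing gcd(|Δx|,|Δy|) over the edges gives the boundary count: gcd(1,1) + gcd(4,6) + gcd(3,7) = 1+2+1 = 4.
Scaling by 2 multiplies the area by 2² = 4 (so the new area is 20) and multiplies the boundary lattice-point count by 2, giving 8.
By Pick's theorem, the interior count of the dilated polygon is 20 − 8/2 + 1 = 17.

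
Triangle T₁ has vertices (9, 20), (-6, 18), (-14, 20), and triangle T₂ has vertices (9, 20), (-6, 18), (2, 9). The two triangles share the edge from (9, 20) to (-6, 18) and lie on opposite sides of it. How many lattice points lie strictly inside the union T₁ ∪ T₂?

86

The union is the simple quadrilateral with vertices (9, 20), (-14, 20), (-6, 18), (2, 9) in order.
The shoelace formula gives twice the area as |(9·20 − (-14)·20) + ((-14)·18 − (-6)·20) + ((-6)·9 − 2·18) + (2·20 − 9·9)| = 197, so the area is 197/2.
Along each edge there are gcd(|Δx|,|Δy|)+1 lattice points, so counting each shared vertex once the boundary has gcd(23,0) + gcd(8,2) + gcd(8,9) + gcd(7,11) = 23+2+1+1 = 27.
By Pick's theorem I = A − B/2 + 1 = 197/2 − 27/2 + 1 = 86.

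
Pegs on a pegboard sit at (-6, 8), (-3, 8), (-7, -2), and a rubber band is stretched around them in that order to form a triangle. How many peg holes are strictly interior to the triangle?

13

The shoelace formula gives twice the area as |((-6)·8 − (-3)·8) + ((-3)·(-2) − (-7)·8) + ((-7)·8 − (-6)·(-2))| = 30, so the area is 15.
The number of boundary lattice points is Σ gcd(|Δx|,|Δy|) = gcd(3,0) + gcd(4,10) + gcd(1,10) = 3+2+1 = 6.
Pick's theorem gives I = A − B/2 + 1 = 15 − 6/2 + 1 = 13.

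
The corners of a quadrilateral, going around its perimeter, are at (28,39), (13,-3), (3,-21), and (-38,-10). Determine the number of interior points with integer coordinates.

1440

By the shoelace formula, twice the signed area is |[28·(-3) − 13·39] + [13·(-21) − 3·(-3)] + [3·(-10) − (-38)·(-21)] + [(-38)·39 − 28·(-10)]| = 2885, so the area is 1442.5.
The number of boundary lattice points is Σ gcd(|Δx|,|Δy|) = gcd(15,42) + gcd(10,18) + gcd(41,11) + gcd(66,49) = 3+2+1+1 = 7.
Pick's theorem gives I = A − B/2 + 1 = 1442.5 − 7/2 + 1 = 1440.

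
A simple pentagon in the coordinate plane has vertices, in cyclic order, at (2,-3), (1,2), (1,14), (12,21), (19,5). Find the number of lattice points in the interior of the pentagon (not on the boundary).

The shoelace formula gives twice the area as |[2·2 − 1·(-3)] + [1·14 − 1·2] + [1·21 − 12·14] + [12·5 − 19·21] + [19·(-3) − 2·5]| = 534, so the area is 267.
Summing gcd(|Δx|,|Δy|) over the edges gives the boundary count: gcd(1,5) + gcd(0,12) + gcd(11,7) + gcd(7,16) + gcd(17,8) = 1+12+1+1+1 = 16.
Pick's theorem gives I = A − B/2 + 1 = 267 − 16/2 + 1 = 260.

260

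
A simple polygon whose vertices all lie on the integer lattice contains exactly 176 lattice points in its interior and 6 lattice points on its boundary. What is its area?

By Pick's theorem, A = I + B/2 − 1 = 176 + 6/2 − 1 = 178.

178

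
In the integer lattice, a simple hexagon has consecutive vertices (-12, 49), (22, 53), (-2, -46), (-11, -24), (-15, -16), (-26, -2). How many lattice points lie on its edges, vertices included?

12

Summing gcd(|Δx|,|Δy|) over the edges gives the boundary count: gcd(34,4) + gcd(24,99) + gcd(9,22) + gcd(4,8) + gcd(11,14) + gcd(14,51) = 2+3+1+4+1+1 = 12.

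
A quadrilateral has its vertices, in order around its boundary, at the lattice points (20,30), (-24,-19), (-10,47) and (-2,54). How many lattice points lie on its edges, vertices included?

6

Summing gcd(|Δx|,|Δy|) over the edges gives the boundary count: gcd(44,49) + gcd(14,66) + gcd(8,7) + gcd(22,24) = 1+2+1+2 = 6.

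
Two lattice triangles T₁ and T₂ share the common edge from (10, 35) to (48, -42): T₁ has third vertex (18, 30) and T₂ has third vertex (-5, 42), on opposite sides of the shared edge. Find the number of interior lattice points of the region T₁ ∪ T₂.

654

The union is the simple quadrilateral with vertices (10, 35), (18, 30), (48, -42), (-5, 42) in order.
The shoelace formula gives twice the area as |[10·30 − 18·35] + [18·(-42) − 48·30] + [48·42 − (-5)·(-42)] + [(-5)·35 − 10·42]| = 1315, so the area is 1315/2.
Along each edge there are gcd(|Δx|,|Δy|)+1 lattice points, so counting each shared vertex once the boundary has gcd(8,5) + gcd(30,72) + gcd(53,84) + gcd(15,7) = 1+6+1+1 = 9.
By Pick's theorem I = A − B/2 + 1 = 1315/2 − 9/2 + 1 = 654.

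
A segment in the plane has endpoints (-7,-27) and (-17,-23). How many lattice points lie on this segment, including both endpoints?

The number of lattice points on a segment between lattice points is gcd(|Δx|,|Δy|) + 1 = gcd(10,4) + 1 = 2 + 1 = 3.

3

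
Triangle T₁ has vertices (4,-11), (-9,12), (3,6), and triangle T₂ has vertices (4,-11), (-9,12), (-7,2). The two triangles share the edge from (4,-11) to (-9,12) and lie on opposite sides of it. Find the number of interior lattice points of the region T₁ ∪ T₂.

The union is the simple quadrilateral with vertices (4,-11), (3,6), (-9,12), (-7,2) in order.
The shoelace formula gives twice the area as |[4·6 − 3·(-11)] + [3·12 − (-9)·6] + [(-9)·2 − (-7)·12] + [(-7)·(-11) − 4·2]| = 282, so the area is 141.
Summing gcd(|Δx|,|Δy|) over the edges gives the boundary count: gcd(1,17) + gcd(12,6) + gcd(2,10) + gcd(11,13) = 1+6+2+1 = 10.
By Pick's theorem I = A − B/2 + 1 = 141 − 10/2 + 1 = 137.

137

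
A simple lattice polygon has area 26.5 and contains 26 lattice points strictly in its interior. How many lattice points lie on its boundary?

3

Pick's theorem gives A = I + B/2 − 1, so B = 2(A − I + 1) = 2(26.5 − 26 + 1) = 3.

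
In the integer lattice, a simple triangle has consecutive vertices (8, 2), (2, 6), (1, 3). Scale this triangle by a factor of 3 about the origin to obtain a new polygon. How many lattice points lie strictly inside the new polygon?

Using the shoelace formula, 2A = |(8·6 − 2·2) + (2·3 − 1·6) + (1·2 − 8·3)| = 22, so the area is 11.
Along each edge there are gcd(|Δx|,|Δy|)+1 lattice points, so counting each shared vertex once the boundary has gcd(6,4) + gcd(1,3) + gcd(7,1) = 2+1+1 = 4.
Scaling by 3 multiplies the area by 3² = 9 (so the new area is 99) and multiplies the boundary lattice-point count by 3, giving 12.
By Pick's theorem, the interior count of the dilated polygon is 99 − 12/2 + 1 = 94.

94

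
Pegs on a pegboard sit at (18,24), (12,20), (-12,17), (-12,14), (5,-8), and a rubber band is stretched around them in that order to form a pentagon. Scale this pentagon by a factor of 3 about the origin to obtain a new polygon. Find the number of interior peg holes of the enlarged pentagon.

3775

By the shoelace formula, twice the signed area is |(18·20 − 12·24) + (12·17 − (-12)·20) + ((-12)·14 − (-12)·17) + ((-12)·(-8) − 5·14) + (5·24 − 18·(-8))| = 842, so the area is 421.
Summing gcd(|Δx|,|Δy|) over the edges gives the boundary count: gcd(6,4) + gcd(24,3) + gcd(0,3) + gcd(17,22) + gcd(13,32) = 2+3+3+1+1 = 10.
Scaling by 3 multiplies the area by 3² = 9 (so the new area is 3789) and multiplies the boundary lattice-point count by 3, giving 30.
By Pick's theorem, the interior count of the dilated polygon is 3789 − 30/2 + 1 = 3775.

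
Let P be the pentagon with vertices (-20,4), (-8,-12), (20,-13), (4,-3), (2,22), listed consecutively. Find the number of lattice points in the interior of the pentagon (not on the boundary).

By the shoelace formula, twice the signed area is |[(-20)·(-12) − (-8)·4] + [(-8)·(-13) − 20·(-12)] + [20·(-3) − 4·(-13)] + [4·22 − 2·(-3)] + [2·4 − (-20)·22]| = 1150, so the area is 575.
Along each edge there are gcd(|Δx|,|Δy|)+1 lattice points, so counting each shared vertex once the boundary has gcd(12,16) + gcd(28,1) + gcd(16,10) + gcd(2,25) + gcd(22,18) = 4+1+2+1+2 = 10.
By Pick's theorem A = I + B/2 − 1, so I = 575 − 10/2 + 1 = 571.

571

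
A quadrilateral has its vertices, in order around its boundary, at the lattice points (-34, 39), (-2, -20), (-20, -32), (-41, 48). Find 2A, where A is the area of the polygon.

1817

By the shoelace formula, twice the signed area is |[(-34)·(-20) − (-2)·39] + [(-2)·(-32) − (-20)·(-20)] + [(-20)·48 − (-41)·(-32)] + [(-41)·39 − (-34)·48]| = 1817, so the area is 1817/2.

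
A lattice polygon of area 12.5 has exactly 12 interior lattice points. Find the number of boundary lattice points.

3

Pick's theorem gives A = I + B/2 − 1, so B = 2(A − I + 1) = 2(12.5 − 12 + 1) = 3.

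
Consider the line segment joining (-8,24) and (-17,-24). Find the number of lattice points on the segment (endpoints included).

4

The number of lattice points on a segment between lattice points is gcd(|Δx|,|Δy|) + 1 = gcd(9,48) + 1 = 3 + 1 = 4.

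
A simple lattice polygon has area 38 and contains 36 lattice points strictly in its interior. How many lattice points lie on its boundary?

6

Pick's theorem gives A = I + B/2 − 1, so B = 2(A − I + 1) = 2(38 − 36 + 1) = 6.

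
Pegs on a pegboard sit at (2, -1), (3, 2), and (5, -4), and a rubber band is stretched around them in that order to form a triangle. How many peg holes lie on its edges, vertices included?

6

The number of boundary lattice points is Σ gcd(|Δx|,|Δy|) = gcd(1,3) + gcd(2,6) + gcd(3,3) = 1+2+3 = 6.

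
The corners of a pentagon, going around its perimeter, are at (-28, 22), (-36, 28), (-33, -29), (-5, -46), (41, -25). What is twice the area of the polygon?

The shoelace formula gives twice the area as |[(-28)·28 − (-36)·22] + [(-36)·(-29) − (-33)·28] + [(-33)·(-46) − (-5)·(-29)] + [(-5)·(-25) − 41·(-46)] + [41·22 − (-28)·(-25)]| = 5562, so the area is 2781.

5562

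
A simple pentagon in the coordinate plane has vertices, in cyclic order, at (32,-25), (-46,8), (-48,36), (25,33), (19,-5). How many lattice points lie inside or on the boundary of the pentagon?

The shoelace formula gives twice the area as |[32·8 − (-46)·(-25)] + [(-46)·36 − (-48)·8] + [(-48)·33 − 25·36] + [25·(-5) − 19·33] + [19·(-25) − 32·(-5)]| = 5717, so the area is 5717/2.
The number of boundary lattice points is Σ gcd(|Δx|,|Δy|) = gcd(78,33) + gcd(2,28) + gcd(73,3) + gcd(6,38) + gcd(13,20) = 3+2+1+2+1 = 9.
Pick's theorem gives I = A − B/2 + 1 = 5717/2 − 9/2 + 1 = 2855, so the closed region contains I + B = 2855 + 9 = 2864 lattice points.

2864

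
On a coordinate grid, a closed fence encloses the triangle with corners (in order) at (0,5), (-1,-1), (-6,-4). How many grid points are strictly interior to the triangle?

By the shoelace formula, twice the signed area is |[0·(-1) − (-1)·5] + [(-1)·(-4) − (-6)·(-1)] + [(-6)·5 − 0·(-4)]| = 27, so the area is 13.5.
Summing gcd(|Δx|,|Δy|) over the edges gives the boundary count: gcd(1,6) + gcd(5,3) + gcd(6,9) = 1+1+3 = 5.
Pick's theorem gives I = A − B/2 + 1 = 13.5 − 5/2 + 1 = 12.

12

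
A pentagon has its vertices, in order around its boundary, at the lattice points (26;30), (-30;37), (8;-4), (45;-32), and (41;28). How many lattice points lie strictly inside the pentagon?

Using the shoelace formula, 2A = |(26·37 − (-30)·30) + ((-30)·(-4) − 8·37) + (8·(-32) − 45·(-4)) + (45·28 − 41·(-32)) + (41·30 − 26·28)| = 4684, so the area is 2342.
The number of boundary lattice points is Σ gcd(|Δx|,|Δy|) = gcd(56,7) + gcd(38,41) + gcd(37,28) + gcd(4,60) + gcd(15,2) = 7+1+1+4+1 = 14.
By Pick's theorem A = I + B/2 − 1, so I = 2342 − 14/2 + 1 = 2336.

2336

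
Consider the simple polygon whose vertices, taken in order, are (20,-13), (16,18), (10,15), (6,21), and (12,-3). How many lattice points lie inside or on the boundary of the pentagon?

Using the shoelace formula, 2A = |(20·18 − 16·(-13)) + (16·15 − 10·18) + (10·21 − 6·15) + (6·(-3) − 12·21) + (12·(-13) − 20·(-3))| = 382, so the area is 191.
The number of boundary lattice points is Σ gcd(|Δx|,|Δy|) = gcd(4,31) + gcd(6,3) + gcd(4,6) + gcd(6,24) + gcd(8,10) = 1+3+2+6+2 = 14.
Pick's theorem gives I = A − B/2 + 1 = 191 − 14/2 + 1 = 185, so the closed region contains I + B = 185 + 14 = 199 lattice points.

199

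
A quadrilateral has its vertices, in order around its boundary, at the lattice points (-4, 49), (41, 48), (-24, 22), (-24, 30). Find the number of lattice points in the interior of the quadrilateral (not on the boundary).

Using the shoelace formula, 2A = |((-4)·48 − 41·49) + (41·22 − (-24)·48) + ((-24)·30 − (-24)·22) + ((-24)·49 − (-4)·30)| = 1395, so the area is 1395/2.
The number of boundary lattice points is Σ gcd(|Δx|,|Δy|) = gcd(45,1) + gcd(65,26) + gcd(0,8) + gcd(20,19) = 1+13+8+1 = 23.
By Pick's theorem A = I + B/2 − 1, so I = 1395/2 − 23/2 + 1 = 687.

687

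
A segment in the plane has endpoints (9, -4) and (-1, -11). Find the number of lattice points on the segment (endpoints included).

2

The number of lattice points on a segment between lattice points is gcd(|Δx|,|Δy|) + 1 = gcd(10,7) + 1 = 1 + 1 = 2.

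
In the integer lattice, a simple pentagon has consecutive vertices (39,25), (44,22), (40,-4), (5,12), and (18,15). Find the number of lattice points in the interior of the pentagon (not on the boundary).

By the shoelace formula, twice the signed area is |(39·22 − 44·25) + (44·(-4) − 40·22) + (40·12 − 5·(-4)) + (5·15 − 18·12) + (18·25 − 39·15)| = 1074, so the area is 537.
Summing gcd(|Δx|,|Δy|) over the edges gives the boundary count: gcd(5,3) + gcd(4,26) + gcd(35,16) + gcd(13,3) + gcd(21,10) = 1+2+1+1+1 = 6.
Pick's theorem gives I = A − B/2 + 1 = 537 − 6/2 + 1 = 535.

535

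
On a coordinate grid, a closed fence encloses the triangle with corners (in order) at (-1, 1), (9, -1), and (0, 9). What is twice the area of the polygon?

By the shoelace formula, twice the signed area is |((-1)·(-1) − 9·1) + (9·9 − 0·(-1)) + (0·1 − (-1)·9)| = 82, so the area is 41.

82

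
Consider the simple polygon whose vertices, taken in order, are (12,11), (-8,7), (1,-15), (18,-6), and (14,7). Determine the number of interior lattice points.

411

By the shoelace formula, twice the signed area is |(12·7 − (-8)·11) + ((-8)·(-15) − 1·7) + (1·(-6) − 18·(-15)) + (18·7 − 14·(-6)) + (14·11 − 12·7)| = 829, so the area is 829/2.
The number of boundary lattice points is Σ gcd(|Δx|,|Δy|) = gcd(20,4) + gcd(9,22) + gcd(17,9) + gcd(4,13) + gcd(2,4) = 4+1+1+1+2 = 9.
Pick's theorem gives I = A − B/2 + 1 = 829/2 − 9/2 + 1 = 411.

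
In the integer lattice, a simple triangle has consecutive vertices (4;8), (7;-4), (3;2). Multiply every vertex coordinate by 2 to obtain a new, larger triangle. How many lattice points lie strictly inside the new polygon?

55

The shoelace formula gives twice the area as |[4·(-4) − 7·8] + [7·2 − 3·(-4)] + [3·8 − 4·2]| = 30, so the area is 15.
The number of boundary lattice points is Σ gcd(|Δx|,|Δy|) = gcd(3,12) + gcd(4,6) + gcd(1,6) = 3+2+1 = 6.
Scaling by 2 multiplies the area by 2² = 4 (so the new area is 60) and multiplies the boundary lattice-point count by 2, giving 12.
By Pick's theorem, the interior count of the dilated polygon is 60 − 12/2 + 1 = 55.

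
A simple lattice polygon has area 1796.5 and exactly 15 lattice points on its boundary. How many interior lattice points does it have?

1790

From Pick's theorem, I = A − B/2 + 1 = 1796.5 − 15/2 + 1 = 1790.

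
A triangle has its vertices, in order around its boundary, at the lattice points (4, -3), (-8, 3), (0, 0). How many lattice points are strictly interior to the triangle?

By the shoelace formula, twice the signed area is |(4·3 − (-8)·(-3)) + ((-8)·0 − 0·3) + (0·(-3) − 4·0)| = 12, so the area is 6.
Summing gcd(|Δx|,|Δy|) over the edges gives the boundary count: gcd(12,6) + gcd(8,3) + gcd(4,3) = 6+1+1 = 8.
By Pick's theorem A = I + B/2 − 1, so I = 6 − 8/2 + 1 = 3.

3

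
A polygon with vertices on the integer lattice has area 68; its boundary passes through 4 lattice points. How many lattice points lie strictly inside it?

From Pick's theorem, I = A − B/2 + 1 = 68 − 4/2 + 1 = 67.

67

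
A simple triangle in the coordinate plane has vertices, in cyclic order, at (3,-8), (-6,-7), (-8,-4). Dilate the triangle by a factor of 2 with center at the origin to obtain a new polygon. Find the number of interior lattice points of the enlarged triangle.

The shoelace formula gives twice the area as |(3·(-7) − (-6)·(-8)) + ((-6)·(-4) − (-8)·(-7)) + ((-8)·(-8) − 3·(-4))| = 25, so the area is 25/2.
Summing gcd(|Δx|,|Δy|) over the edges gives the boundary count: gcd(9,1) + gcd(2,3) + gcd(11,4) = 1+1+1 = 3.
Scaling by 2 multiplies the area by 2² = 4 (so the new area is 50) and multiplies the boundary lattice-point count by 2, giving 6.
By Pick's theorem, the interior count of the dilated polygon is 50 − 6/2 + 1 = 48.

48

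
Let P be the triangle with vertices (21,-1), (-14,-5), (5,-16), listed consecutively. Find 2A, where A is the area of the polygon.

461

The shoelace formula gives twice the area as |(21·(-5) − (-14)·(-1)) + ((-14)·(-16) − 5·(-5)) + (5·(-1) − 21·(-16))| = 461, so the area is 230.5.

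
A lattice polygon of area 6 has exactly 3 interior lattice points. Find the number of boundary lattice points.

Pick's theorem gives A = I + B/2 − 1, so B = 2(A − I + 1) = 2(6 − 3 + 1) = 8.

8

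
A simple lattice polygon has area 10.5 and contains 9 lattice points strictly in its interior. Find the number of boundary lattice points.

Pick's theorem gives A = I + B/2 − 1, so B = 2(A − I + 1) = 2(10.5 − 9 + 1) = 5.

5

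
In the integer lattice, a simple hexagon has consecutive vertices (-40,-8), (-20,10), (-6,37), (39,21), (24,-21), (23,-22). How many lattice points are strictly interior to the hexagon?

The shoelace formula gives twice the area as |((-40)·10 − (-20)·(-8)) + ((-20)·37 − (-6)·10) + ((-6)·21 − 39·37) + (39·(-21) − 24·21) + (24·(-22) − 23·(-21)) + (23·(-8) − (-40)·(-22))| = 5241, so the area is 2620.5.
Along each edge there are gcd(|Δx|,|Δy|)+1 lattice points, so counting each shared vertex once the boundary has gcd(20,18) + gcd(14,27) + gcd(45,16) + gcd(15,42) + gcd(1,1) + gcd(63,14) = 2+1+1+3+1+7 = 15.
Pick's theorem gives I = A − B/2 + 1 = 2620.5 − 15/2 + 1 = 2614.

2614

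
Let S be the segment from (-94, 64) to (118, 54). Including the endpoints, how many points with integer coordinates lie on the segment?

3

The number of lattice points on a segment between lattice points is gcd(|Δx|,|Δy|) + 1 = gcd(212,10) + 1 = 2 + 1 = 3.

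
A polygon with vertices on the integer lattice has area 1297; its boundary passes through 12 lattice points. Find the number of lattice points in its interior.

Pick's theorem A = I + B/2 − 1 rearranges to I = A − B/2 + 1 = 1297 − 12/2 + 1 = 1292.

1292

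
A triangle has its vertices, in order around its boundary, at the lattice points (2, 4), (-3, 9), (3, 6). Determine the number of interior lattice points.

Using the shoelace formula, 2A = |[2·9 − (-3)·4] + [(-3)·6 − 3·9] + [3·4 − 2·6]| = 15, so the area is 7.5.
Along each edge there are gcd(|Δx|,|Δy|)+1 lattice points, so counting each shared vertex once the boundary has gcd(5,5) + gcd(6,3) + gcd(1,2) = 5+3+1 = 9.
By Pick's theorem A = I + B/2 − 1, so I = 7.5 − 9/2 + 1 = 4.

4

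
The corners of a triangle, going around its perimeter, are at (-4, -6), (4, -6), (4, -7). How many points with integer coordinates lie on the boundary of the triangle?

10

The number of boundary lattice points is Σ gcd(|Δx|,|Δy|) = gcd(8,0) + gcd(0,1) + gcd(8,1) = 8+1+1 = 10.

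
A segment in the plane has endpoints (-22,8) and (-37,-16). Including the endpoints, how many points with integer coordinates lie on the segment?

The number of lattice points on a segment between lattice points is gcd(|Δx|,|Δy|) + 1 = gcd(15,24) + 1 = 3 + 1 = 4.

4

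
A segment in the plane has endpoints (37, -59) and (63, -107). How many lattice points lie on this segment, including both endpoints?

The number of lattice points on a segment between lattice points is gcd(|Δx|,|Δy|) + 1 = gcd(26,48) + 1 = 2 + 1 = 3.

3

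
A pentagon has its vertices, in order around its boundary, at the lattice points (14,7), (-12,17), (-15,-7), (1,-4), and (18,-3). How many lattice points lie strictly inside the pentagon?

Using the shoelace formula, 2A = |(14·17 − (-12)·7) + ((-12)·(-7) − (-15)·17) + ((-15)·(-4) − 1·(-7)) + (1·(-3) − 18·(-4)) + (18·7 − 14·(-3))| = 965, so the area is 482.5.
Along each edge there are gcd(|Δx|,|Δy|)+1 lattice points, so counting each shared vertex once the boundary has gcd(26,10) + gcd(3,24) + gcd(16,3) + gcd(17,1) + gcd(4,10) = 2+3+1+1+2 = 9.
By Pick's theorem A = I + B/2 − 1, so I = 482.5 − 9/2 + 1 = 479.

479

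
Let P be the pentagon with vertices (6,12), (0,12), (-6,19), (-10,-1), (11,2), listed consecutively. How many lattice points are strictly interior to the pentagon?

217

Using the shoelace formula, 2A = |(6·12 − 0·12) + (0·19 − (-6)·12) + ((-6)·(-1) − (-10)·19) + ((-10)·2 − 11·(-1)) + (11·12 − 6·2)| = 451, so the area is 225.5.
Summing gcd(|Δx|,|Δy|) over the edges gives the boundary count: gcd(6,0) + gcd(6,7) + gcd(4,20) + gcd(21,3) + gcd(5,10) = 6+1+4+3+5 = 19.
By Pick's theorem A = I + B/2 − 1, so I = 225.5 − 19/2 + 1 = 217.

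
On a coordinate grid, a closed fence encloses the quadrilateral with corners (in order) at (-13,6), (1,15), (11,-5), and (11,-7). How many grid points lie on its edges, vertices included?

The number of boundary lattice points is Σ gcd(|Δx|,|Δy|) = gcd(14,9) + gcd(10,20) + gcd(0,2) + gcd(24,13) = 1+10+2+1 = 14.

14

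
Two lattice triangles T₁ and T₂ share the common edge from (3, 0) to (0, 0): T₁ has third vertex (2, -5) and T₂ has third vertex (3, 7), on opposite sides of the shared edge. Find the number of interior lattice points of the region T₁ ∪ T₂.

The union is the simple quadrilateral with vertices (3, 0), (2, -5), (0, 0), (3, 7) in order.
By the shoelace formula, twice the signed area is |[3·(-5) − 2·0] + [2·0 − 0·(-5)] + [0·7 − 3·0] + [3·0 − 3·7]| = 36, so the area is 18.
The number of boundary lattice points is Σ gcd(|Δx|,|Δy|) = gcd(1,5) + gcd(2,5) + gcd(3,7) + gcd(0,7) = 1+1+1+7 = 10.
By Pick's theorem I = A − B/2 + 1 = 18 − 10/2 + 1 = 14.

14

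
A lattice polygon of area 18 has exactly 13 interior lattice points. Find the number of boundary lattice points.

12

Pick's theorem gives A = I + B/2 − 1, so B = 2(A − I + 1) = 2(18 − 13 + 1) = 12.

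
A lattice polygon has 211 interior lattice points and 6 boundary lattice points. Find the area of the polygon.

Pick's theorem states A = I + B/2 − 1, so A = 211 + 6/2 − 1 = 213.

213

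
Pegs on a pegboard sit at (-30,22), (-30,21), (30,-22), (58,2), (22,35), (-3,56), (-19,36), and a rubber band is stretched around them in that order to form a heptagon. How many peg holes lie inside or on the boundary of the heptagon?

Using the shoelace formula, 2A = |((-30)·21 − (-30)·22) + ((-30)·(-22) − 30·21) + (30·2 − 58·(-22)) + (58·35 − 22·2) + (22·56 − (-3)·35) + ((-3)·36 − (-19)·56) + ((-19)·22 − (-30)·36)| = 6337, so the area is 6337/2.
Along each edge there are gcd(|Δx|,|Δy|)+1 lattice points, so counting each shared vertex once the boundary has gcd(0,1) + gcd(60,43) + gcd(28,24) + gcd(36,33) + gcd(25,21) + gcd(16,20) + gcd(11,14) = 1+1+4+3+1+4+1 = 15.
Pick's theorem gives I = A − B/2 + 1 = 6337/2 − 15/2 + 1 = 3162, so the closed region contains I + B = 3162 + 15 = 3177 lattice points.

3177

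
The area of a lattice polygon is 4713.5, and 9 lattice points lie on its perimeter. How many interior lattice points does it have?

4710

Pick's theorem A = I + B/2 − 1 rearranges to I = A − B/2 + 1 = 4713.5 − 9/2 + 1 = 4710.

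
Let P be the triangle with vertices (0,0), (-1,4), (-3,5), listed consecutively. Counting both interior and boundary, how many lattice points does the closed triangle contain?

6

Using the shoelace formula, 2A = |(0·4 − (-1)·0) + ((-1)·5 − (-3)·4) + ((-3)·0 − 0·5)| = 7, so the area is 7/2.
Summing gcd(|Δx|,|Δy|) over the edges gives the boundary count: gcd(1,4) + gcd(2,1) + gcd(3,5) = 1+1+1 = 3.
Pick's theorem gives I = A − B/2 + 1 = 7/2 − 3/2 + 1 = 3, so the closed region contains I + B = 3 + 3 = 6 lattice points.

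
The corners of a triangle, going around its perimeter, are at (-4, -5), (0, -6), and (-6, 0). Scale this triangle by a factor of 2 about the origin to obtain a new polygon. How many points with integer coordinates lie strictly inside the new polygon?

29

Using the shoelace formula, 2A = |((-4)·(-6) − 0·(-5)) + (0·0 − (-6)·(-6)) + ((-6)·(-5) − (-4)·0)| = 18, so the area is 9.
The number of boundary lattice points is Σ gcd(|Δx|,|Δy|) = gcd(4,1) + gcd(6,6) + gcd(2,5) = 1+6+1 = 8.
Scaling by 2 multiplies the area by 2² = 4 (so the new area is 36) and multiplies the boundary lattice-point count by 2, giving 16.
By Pick's theorem, the interior count of the dilated polygon is 36 − 16/2 + 1 = 29.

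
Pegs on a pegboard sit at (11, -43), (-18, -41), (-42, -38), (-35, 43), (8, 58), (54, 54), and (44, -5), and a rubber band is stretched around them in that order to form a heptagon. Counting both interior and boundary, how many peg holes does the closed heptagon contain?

7484

The shoelace formula gives twice the area as |[11·(-41) − (-18)·(-43)] + [(-18)·(-38) − (-42)·(-41)] + [(-42)·43 − (-35)·(-38)] + [(-35)·58 − 8·43] + [8·54 − 54·58] + [54·(-5) − 44·54] + [44·(-43) − 11·(-5)]| = 14956, so the area is 7478.
Summing gcd(|Δx|,|Δy|) over the edges gives the boundary count: gcd(29,2) + gcd(24,3) + gcd(7,81) + gcd(43,15) + gcd(46,4) + gcd(10,59) + gcd(33,38) = 1+3+1+1+2+1+1 = 10.
Pick's theorem gives I = A − B/2 + 1 = 7478 − 10/2 + 1 = 7474, so the closed region contains I + B = 7474 + 10 = 7484 lattice points.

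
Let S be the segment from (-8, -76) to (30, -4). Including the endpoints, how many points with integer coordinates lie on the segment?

3

The number of lattice points on a segment between lattice points is gcd(|Δx|,|Δy|) + 1 = gcd(38,72) + 1 = 2 + 1 = 3.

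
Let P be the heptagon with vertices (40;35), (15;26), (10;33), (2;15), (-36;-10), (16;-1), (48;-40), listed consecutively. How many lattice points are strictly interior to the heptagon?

The shoelace formula gives twice the area as |[40·26 − 15·35] + [15·33 − 10·26] + [10·15 − 2·33] + [2·(-10) − (-36)·15] + [(-36)·(-1) − 16·(-10)] + [16·(-40) − 48·(-1)] + [48·35 − 40·(-40)]| = 4238, so the area is 2119.
Along each edge there are gcd(|Δx|,|Δy|)+1 lattice points, so counting each shared vertex once the boundary has gcd(25,9) + gcd(5,7) + gcd(8,18) + gcd(38,25) + gcd(52,9) + gcd(32,39) + gcd(8,75) = 1+1+2+1+1+1+1 = 8.
By Pick's theorem A = I + B/2 − 1, so I = 2119 − 8/2 + 1 = 2116.

2116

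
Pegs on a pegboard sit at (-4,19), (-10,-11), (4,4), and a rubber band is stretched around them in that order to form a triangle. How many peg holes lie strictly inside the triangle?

The shoelace formula gives twice the area as |((-4)·(-11) − (-10)·19) + ((-10)·4 − 4·(-11)) + (4·19 − (-4)·4)| = 330, so the area is 165.
The number of boundary lattice points is Σ gcd(|Δx|,|Δy|) = gcd(6,30) + gcd(14,15) + gcd(8,15) = 6+1+1 = 8.
Pick's theorem gives I = A − B/2 + 1 = 165 − 8/2 + 1 = 162.

162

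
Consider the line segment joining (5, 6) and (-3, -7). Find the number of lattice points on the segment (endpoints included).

2

The number of lattice points on a segment between lattice points is gcd(|Δx|,|Δy|) + 1 = gcd(8,13) + 1 = 1 + 1 = 2.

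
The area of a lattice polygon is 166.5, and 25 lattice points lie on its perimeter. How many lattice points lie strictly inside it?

155

From Pick's theorem, I = A − B/2 + 1 = 166.5 − 25/2 + 1 = 155.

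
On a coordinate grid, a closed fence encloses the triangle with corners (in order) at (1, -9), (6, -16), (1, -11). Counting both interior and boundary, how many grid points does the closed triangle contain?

The shoelace formula gives twice the area as |(1·(-16) − 6·(-9)) + (6·(-11) − 1·(-16)) + (1·(-9) − 1·(-11))| = 10, so the area is 5.
The number of boundary lattice points is Σ gcd(|Δx|,|Δy|) = gcd(5,7) + gcd(5,5) + gcd(0,2) = 1+5+2 = 8.
Pick's theorem gives I = A − B/2 + 1 = 5 − 8/2 + 1 = 2, so the closed region contains I + B = 2 + 8 = 10 lattice points.

10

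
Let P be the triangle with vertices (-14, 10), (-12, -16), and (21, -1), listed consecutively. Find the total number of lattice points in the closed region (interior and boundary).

Using the shoelace formula, 2A = |[(-14)·(-16) − (-12)·10] + [(-12)·(-1) − 21·(-16)] + [21·10 − (-14)·(-1)]| = 888, so the area is 444.
The number of boundary lattice points is Σ gcd(|Δx|,|Δy|) = gcd(2,26) + gcd(33,15) + gcd(35,11) = 2+3+1 = 6.
Pick's theorem gives I = A − B/2 + 1 = 444 − 6/2 + 1 = 442, so the closed region contains I + B = 442 + 6 = 448 lattice points.

448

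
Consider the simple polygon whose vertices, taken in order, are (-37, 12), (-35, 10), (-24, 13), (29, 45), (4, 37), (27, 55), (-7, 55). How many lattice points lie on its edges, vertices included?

The number of boundary lattice points is Σ gcd(|Δx|,|Δy|) = gcd(2,2) + gcd(11,3) + gcd(53,32) + gcd(25,8) + gcd(23,18) + gcd(34,0) + gcd(30,43) = 2+1+1+1+1+34+1 = 41.

41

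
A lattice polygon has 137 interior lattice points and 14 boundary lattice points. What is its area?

143

By Pick's theorem, A = I + B/2 − 1 = 137 + 14/2 − 1 = 143.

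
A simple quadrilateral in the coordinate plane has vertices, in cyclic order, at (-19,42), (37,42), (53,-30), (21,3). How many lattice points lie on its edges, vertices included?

The number of boundary lattice points is Σ gcd(|Δx|,|Δy|) = gcd(56,0) + gcd(16,72) + gcd(32,33) + gcd(40,39) = 56+8+1+1 = 66.

66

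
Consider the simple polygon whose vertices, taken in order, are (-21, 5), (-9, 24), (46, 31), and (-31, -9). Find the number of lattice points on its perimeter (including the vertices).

5

Summing gcd(|Δx|,|Δy|) over the edges gives the boundary count: gcd(12,19) + gcd(55,7) + gcd(77,40) + gcd(10,14) = 1+1+1+2 = 5.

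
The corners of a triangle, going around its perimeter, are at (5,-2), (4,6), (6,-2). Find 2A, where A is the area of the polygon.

8

By the shoelace formula, twice the signed area is |(5·6 − 4·(-2)) + (4·(-2) − 6·6) + (6·(-2) − 5·(-2))| = 8, so the area is 4.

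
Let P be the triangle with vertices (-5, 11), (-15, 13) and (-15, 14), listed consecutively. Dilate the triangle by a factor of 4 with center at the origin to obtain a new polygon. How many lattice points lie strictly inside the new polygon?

73

By the shoelace formula, twice the signed area is |((-5)·13 − (-15)·11) + ((-15)·14 − (-15)·13) + ((-15)·11 − (-5)·14)| = 10, so the area is 5.
Summing gcd(|Δx|,|Δy|) over the edges gives the boundary count: gcd(10,2) + gcd(0,1) + gcd(10,3) = 2+1+1 = 4.
Scaling by 4 multiplies the area by 4² = 16 (so the new area is 80) and multiplies the boundary lattice-point count by 4, giving 16.
By Pick's theorem, the interior count of the dilated polygon is 80 − 16/2 + 1 = 73.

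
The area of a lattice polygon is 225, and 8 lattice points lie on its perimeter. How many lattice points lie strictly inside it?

Pick's theorem A = I + B/2 − 1 rearranges to I = A − B/2 + 1 = 225 − 8/2 + 1 = 222.

222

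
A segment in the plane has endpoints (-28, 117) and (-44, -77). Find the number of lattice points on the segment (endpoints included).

3

The number of lattice points on a segment between lattice points is gcd(|Δx|,|Δy|) + 1 = gcd(16,194) + 1 = 2 + 1 = 3.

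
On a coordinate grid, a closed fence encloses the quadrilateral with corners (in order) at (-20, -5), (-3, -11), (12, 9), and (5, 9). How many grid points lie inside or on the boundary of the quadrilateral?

By the shoelace formula, twice the signed area is |[(-20)·(-11) − (-3)·(-5)] + [(-3)·9 − 12·(-11)] + [12·9 − 5·9] + [5·(-5) − (-20)·9]| = 528, so the area is 264.
The number of boundary lattice points is Σ gcd(|Δx|,|Δy|) = gcd(17,6) + gcd(15,20) + gcd(7,0) + gcd(25,14) = 1+5+7+1 = 14.
Pick's theorem gives I = A − B/2 + 1 = 264 − 14/2 + 1 = 258, so the closed region contains I + B = 258 + 14 = 272 lattice points.

272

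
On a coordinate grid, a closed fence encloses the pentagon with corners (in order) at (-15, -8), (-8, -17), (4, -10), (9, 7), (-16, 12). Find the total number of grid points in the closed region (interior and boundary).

Using the shoelace formula, 2A = |[(-15)·(-17) − (-8)·(-8)] + [(-8)·(-10) − 4·(-17)] + [4·7 − 9·(-10)] + [9·12 − (-16)·7] + [(-16)·(-8) − (-15)·12]| = 985, so the area is 492.5.
Summing gcd(|Δx|,|Δy|) over the edges gives the boundary count: gcd(7,9) + gcd(12,7) + gcd(5,17) + gcd(25,5) + gcd(1,20) = 1+1+1+5+1 = 9.
Pick's theorem gives I = A − B/2 + 1 = 492.5 − 9/2 + 1 = 489, so the closed region contains I + B = 489 + 9 = 498 lattice points.

498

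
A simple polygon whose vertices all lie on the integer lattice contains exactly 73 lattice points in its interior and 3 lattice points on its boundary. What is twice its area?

147

By Pick's theorem, A = I + B/2 − 1 = 73 + 3/2 − 1 = 147/2.
Hence 2A = 147.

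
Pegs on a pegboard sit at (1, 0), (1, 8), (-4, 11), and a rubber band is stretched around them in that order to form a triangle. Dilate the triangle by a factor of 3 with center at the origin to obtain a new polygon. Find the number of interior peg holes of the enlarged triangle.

By the shoelace formula, twice the signed area is |(1·8 − 1·0) + (1·11 − (-4)·8) + ((-4)·0 − 1·11)| = 40, so the area is 20.
Along each edge there are gcd(|Δx|,|Δy|)+1 lattice points, so counting each shared vertex once the boundary has gcd(0,8) + gcd(5,3) + gcd(5,11) = 8+1+1 = 10.
Scaling by 3 multiplies the area by 3² = 9 (so the new area is 180) and multiplies the boundary lattice-point count by 3, giving 30.
By Pick's theorem, the interior count of the dilated polygon is 180 − 30/2 + 1 = 166.

166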